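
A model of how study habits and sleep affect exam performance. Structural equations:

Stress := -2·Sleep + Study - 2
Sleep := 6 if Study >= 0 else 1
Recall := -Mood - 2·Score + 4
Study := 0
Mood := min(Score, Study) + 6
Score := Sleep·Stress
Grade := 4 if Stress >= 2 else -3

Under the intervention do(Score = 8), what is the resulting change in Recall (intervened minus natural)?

-268

Under do(Score=8), the mechanism Score := Sleep·Stress is discarded; Score is fixed at 8.
Mood = min(Score, Study) + 6  [with Score=8, Study=0]  = 6
Recall = -Mood - 2·Score + 4  [with Mood=6, Score=8]  = -18
Without intervention: Sleep = 6 if Study >= 0 else 1  [with Study=0]  = 6; Stress = -2·Sleep + Study - 2  [with Sleep=6, Study=0]  = -14; Score = Sleep·Stress  [with Sleep=6, Stress=-14]  = -84; Mood = min(Score, Study) + 6  [with Score=-84, Study=0]  = -78; Recall = -Mood - 2·Score + 4  [with Mood=-78, Score=-84]  = 250.
Change = -18 − 250 = -268.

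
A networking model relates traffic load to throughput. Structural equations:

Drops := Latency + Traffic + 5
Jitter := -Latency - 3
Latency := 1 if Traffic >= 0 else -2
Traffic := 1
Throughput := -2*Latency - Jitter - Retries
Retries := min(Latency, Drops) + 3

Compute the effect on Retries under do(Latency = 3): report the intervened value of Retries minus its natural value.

Under do(Latency=3), the mechanism Latency := 1 if Traffic >= 0 else -2 is discarded; Latency is fixed at 3.
Drops = Latency + Traffic + 5  [with Latency=3, Traffic=1]  = 9
Retries = min(Latency, Drops) + 3  [with Latency=3, Drops=9]  = 6
Without intervention: Latency = 1 if Traffic >= 0 else -2  [with Traffic=1]  = 1; Drops = Latency + Traffic + 5  [with Latency=1, Traffic=1]  = 7; Retries = min(Latency, Drops) + 3  [with Latency=1, Drops=7]  = 4.
Change = 6 − 4 = 2.

2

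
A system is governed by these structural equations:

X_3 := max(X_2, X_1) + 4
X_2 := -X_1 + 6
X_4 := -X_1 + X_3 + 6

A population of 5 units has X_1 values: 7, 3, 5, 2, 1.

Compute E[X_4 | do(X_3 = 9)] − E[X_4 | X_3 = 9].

The intervention sets X_3=9 in all 5 units regardless of X_1. Recomputing X_4 per unit gives 8, 12, 10, 13, 14; average 11.4.
E[X_4|X_3=9] averages over only the 2 units with X_3=9 (X_1 = 5, 1): X_4 = 10, 14, mean 12.
Difference = 11.4 − 12 = -0.6.

-0.6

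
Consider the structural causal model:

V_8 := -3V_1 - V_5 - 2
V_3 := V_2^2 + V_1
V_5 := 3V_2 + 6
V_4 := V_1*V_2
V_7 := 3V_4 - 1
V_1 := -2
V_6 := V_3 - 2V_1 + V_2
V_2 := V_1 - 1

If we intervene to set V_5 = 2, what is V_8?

do(V_5=2) replaces the equation V_5 := 3V_2 + 6 with the constant V_5 = 2.
V_8 = -3V_1 - V_5 - 2  [with V_1=-2, V_5=2]  = 2

2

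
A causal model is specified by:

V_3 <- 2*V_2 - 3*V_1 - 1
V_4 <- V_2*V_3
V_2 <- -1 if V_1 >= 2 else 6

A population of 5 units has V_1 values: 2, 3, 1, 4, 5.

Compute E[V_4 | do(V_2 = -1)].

Under do(V_2=-1), V_2's equation is replaced by V_2=-1 for every unit. Per-unit V_4: 9, 12, 6, 15, 18. Mean = 12.

12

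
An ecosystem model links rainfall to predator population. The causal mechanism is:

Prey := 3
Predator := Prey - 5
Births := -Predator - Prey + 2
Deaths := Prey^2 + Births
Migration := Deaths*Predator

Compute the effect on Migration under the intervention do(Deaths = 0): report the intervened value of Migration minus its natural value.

Intervening sets Deaths = 0 and removes its equation (Deaths := Prey^2 + Births).
Predator = Prey - 5  [with Prey=3]  = -2
Migration = Deaths*Predator  [with Deaths=0, Predator=-2]  = 0
Without intervention: Predator = Prey - 5  [with Prey=3]  = -2; Births = -Predator - Prey + 2  [with Predator=-2, Prey=3]  = 1; Deaths = Prey^2 + Births  [with Prey=3, Births=1]  = 10; Migration = Deaths*Predator  [with Deaths=10, Predator=-2]  = -20.
Change = 0 − (-20) = 20.

20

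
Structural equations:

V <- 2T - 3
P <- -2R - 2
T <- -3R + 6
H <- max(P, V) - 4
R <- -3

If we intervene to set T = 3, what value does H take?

0

do(T=3) replaces the equation T <- -3R + 6 with the constant T = 3.
V = 2T - 3  [with T=3]  = 3
P = -2R - 2  [with R=-3]  = 4
H = max(P, V) - 4  [with P=4, V=3]  = 0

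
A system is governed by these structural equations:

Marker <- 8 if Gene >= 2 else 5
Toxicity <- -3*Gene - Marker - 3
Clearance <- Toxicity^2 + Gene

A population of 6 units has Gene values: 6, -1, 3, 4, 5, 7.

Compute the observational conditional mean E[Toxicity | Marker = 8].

Conditioning on Marker=8 selects the 5 unit(s) with Gene ∈ {6, 3, 4, 5, 7}. Their Toxicity values: -29, -20, -23, -26, -32. Mean = -26.

-26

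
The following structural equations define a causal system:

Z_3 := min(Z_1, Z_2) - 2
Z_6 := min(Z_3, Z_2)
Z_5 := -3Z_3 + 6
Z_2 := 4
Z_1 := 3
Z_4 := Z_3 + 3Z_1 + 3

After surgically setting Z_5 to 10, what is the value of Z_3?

1

do(Z_5=10) replaces the equation Z_5 := -3Z_3 + 6 with the constant Z_5 = 10.
Z_3 is not downstream of the intervention, so its value is determined by the original equations.
Z_3 = min(Z_1, Z_2) - 2  [with Z_1=3, Z_2=4]  = 1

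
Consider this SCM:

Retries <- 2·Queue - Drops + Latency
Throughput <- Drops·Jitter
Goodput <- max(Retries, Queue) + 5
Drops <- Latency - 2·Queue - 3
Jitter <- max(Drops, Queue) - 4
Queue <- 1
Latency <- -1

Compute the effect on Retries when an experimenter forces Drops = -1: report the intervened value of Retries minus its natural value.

-5

The intervention breaks the incoming arrows to Drops: Drops <- Latency - 2·Queue - 3 no longer applies, and Drops = -1.
Retries = 2·Queue - Drops + Latency  [with Queue=1, Drops=-1, Latency=-1]  = 2
Without intervention: Drops = Latency - 2·Queue - 3  [with Latency=-1, Queue=1]  = -6; Retries = 2·Queue - Drops + Latency  [with Queue=1, Drops=-6, Latency=-1]  = 7.
Change = 2 − 7 = -5.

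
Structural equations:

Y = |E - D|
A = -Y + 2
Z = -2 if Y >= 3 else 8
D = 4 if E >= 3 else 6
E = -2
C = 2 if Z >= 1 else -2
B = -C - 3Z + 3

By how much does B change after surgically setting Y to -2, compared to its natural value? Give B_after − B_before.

The intervention breaks the incoming arrows to Y: Y = |E - D| no longer applies, and Y = -2.
Z = -2 if Y >= 3 else 8  [with Y=-2]  = 8
C = 2 if Z >= 1 else -2  [with Z=8]  = 2
B = -C - 3Z + 3  [with C=2, Z=8]  = -23
Without intervention: D = 4 if E >= 3 else 6  [with E=-2]  = 6; Y = |E - D|  [with E=-2, D=6]  = 8; Z = -2 if Y >= 3 else 8  [with Y=8]  = -2; C = 2 if Z >= 1 else -2  [with Z=-2]  = -2; B = -C - 3Z + 3  [with C=-2, Z=-2]  = 11.
Change = -23 − 11 = -34.

-34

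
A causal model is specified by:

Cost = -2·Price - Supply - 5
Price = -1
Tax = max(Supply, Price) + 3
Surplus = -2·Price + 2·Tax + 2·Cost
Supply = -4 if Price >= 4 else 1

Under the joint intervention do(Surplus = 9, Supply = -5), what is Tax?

2

Setting Surplus = 9, Supply = -5 by intervention discards those variables' equations.
Tax = max(Supply, Price) + 3  [with Supply=-5, Price=-1]  = 2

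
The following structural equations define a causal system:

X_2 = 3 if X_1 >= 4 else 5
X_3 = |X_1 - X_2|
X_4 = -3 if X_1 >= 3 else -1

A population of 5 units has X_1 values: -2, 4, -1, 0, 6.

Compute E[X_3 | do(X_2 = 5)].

4

Every unit gets X_2=5 under the intervention. X_3 values become 7, 1, 6, 5, 1; E[X_3|do(X_2=5)] = 4.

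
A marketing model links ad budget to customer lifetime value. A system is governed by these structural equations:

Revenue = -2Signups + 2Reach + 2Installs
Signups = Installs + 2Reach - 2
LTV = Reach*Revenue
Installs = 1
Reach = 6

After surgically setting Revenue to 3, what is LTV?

18

Intervening sets Revenue = 3 and removes its equation (Revenue = -2Signups + 2Reach + 2Installs).
LTV = Reach*Revenue  [with Reach=6, Revenue=3]  = 18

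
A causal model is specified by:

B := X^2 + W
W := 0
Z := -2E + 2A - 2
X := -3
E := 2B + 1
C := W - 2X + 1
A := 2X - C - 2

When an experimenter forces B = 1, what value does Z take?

The intervention breaks the incoming arrows to B: B := X^2 + W no longer applies, and B = 1.
C = W - 2X + 1  [with W=0, X=-3]  = 7
E = 2B + 1  [with B=1]  = 3
A = 2X - C - 2  [with X=-3, C=7]  = -15
Z = -2E + 2A - 2  [with E=3, A=-15]  = -38

-38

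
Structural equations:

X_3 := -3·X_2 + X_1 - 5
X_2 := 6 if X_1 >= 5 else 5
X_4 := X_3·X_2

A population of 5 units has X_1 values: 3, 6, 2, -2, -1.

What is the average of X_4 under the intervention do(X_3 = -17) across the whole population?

The intervention sets X_3=-17 in all 5 units regardless of X_1. Recomputing X_4 per unit gives -85, -102, -85, -85, -85; average -88.4.

-88.4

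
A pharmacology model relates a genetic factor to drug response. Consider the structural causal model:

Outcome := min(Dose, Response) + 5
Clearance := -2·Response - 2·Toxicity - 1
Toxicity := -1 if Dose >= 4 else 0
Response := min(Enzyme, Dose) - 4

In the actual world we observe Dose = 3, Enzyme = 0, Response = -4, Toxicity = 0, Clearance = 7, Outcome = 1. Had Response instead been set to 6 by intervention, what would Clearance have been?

-13

do(Response=6) replaces the equation Response := min(Enzyme, Dose) - 4 with the constant Response = 6.
Toxicity = -1 if Dose >= 4 else 0  [with Dose=3]  = 0
Clearance = -2·Response - 2·Toxicity - 1  [with Response=6, Toxicity=0]  = -13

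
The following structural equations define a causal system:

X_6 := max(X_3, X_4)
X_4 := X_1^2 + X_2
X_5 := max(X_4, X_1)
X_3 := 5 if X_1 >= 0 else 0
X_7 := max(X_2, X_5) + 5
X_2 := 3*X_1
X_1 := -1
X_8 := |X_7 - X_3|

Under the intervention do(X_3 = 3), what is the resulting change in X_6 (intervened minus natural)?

The intervention breaks the incoming arrows to X_3: X_3 := 5 if X_1 >= 0 else 0 no longer applies, and X_3 = 3.
X_2 = 3*X_1  [with X_1=-1]  = -3
X_4 = X_1^2 + X_2  [with X_1=-1, X_2=-3]  = -2
X_6 = max(X_3, X_4)  [with X_3=3, X_4=-2]  = 3
Without intervention: X_2 = 3*X_1  [with X_1=-1]  = -3; X_3 = 5 if X_1 >= 0 else 0  [with X_1=-1]  = 0; X_4 = X_1^2 + X_2  [with X_1=-1, X_2=-3]  = -2; X_6 = max(X_3, X_4)  [with X_3=0, X_4=-2]  = 0.
Change = 3 − 0 = 3.

3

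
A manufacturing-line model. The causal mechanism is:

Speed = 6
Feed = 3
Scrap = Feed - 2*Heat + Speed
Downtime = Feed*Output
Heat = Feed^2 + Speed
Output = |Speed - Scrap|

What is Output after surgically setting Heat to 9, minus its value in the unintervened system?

-12

do(Heat=9) replaces the equation Heat = Feed^2 + Speed with the constant Heat = 9.
Scrap = Feed - 2*Heat + Speed  [with Feed=3, Heat=9, Speed=6]  = -9
Output = |Speed - Scrap|  [with Speed=6, Scrap=-9]  = 15
Without intervention: Heat = Feed^2 + Speed  [with Feed=3, Speed=6]  = 15; Scrap = Feed - 2*Heat + Speed  [with Feed=3, Heat=15, Speed=6]  = -21; Output = |Speed - Scrap|  [with Speed=6, Scrap=-21]  = 27.
Change = 15 − 27 = -12.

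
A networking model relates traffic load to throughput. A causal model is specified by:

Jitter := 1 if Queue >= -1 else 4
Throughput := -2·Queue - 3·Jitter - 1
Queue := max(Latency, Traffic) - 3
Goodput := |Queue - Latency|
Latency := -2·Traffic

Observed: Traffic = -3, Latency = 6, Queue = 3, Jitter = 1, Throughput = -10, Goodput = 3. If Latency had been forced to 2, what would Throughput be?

do(Latency=2) replaces the equation Latency := -2·Traffic with the constant Latency = 2.
Queue = max(Latency, Traffic) - 3  [with Latency=2, Traffic=-3]  = -1
Jitter = 1 if Queue >= -1 else 4  [with Queue=-1]  = 1
Throughput = -2·Queue - 3·Jitter - 1  [with Queue=-1, Jitter=1]  = -2

-2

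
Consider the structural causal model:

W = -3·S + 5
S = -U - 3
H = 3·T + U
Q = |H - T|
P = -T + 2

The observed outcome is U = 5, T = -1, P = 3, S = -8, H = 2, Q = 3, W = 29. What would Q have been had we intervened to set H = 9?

10

The intervention breaks the incoming arrows to H: H = 3·T + U no longer applies, and H = 9.
Q = |H - T|  [with H=9, T=-1]  = 10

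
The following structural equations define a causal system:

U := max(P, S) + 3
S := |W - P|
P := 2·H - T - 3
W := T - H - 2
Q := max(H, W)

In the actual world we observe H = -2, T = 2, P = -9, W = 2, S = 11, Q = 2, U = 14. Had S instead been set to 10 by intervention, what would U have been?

Under do(S=10), the mechanism S := |W - P| is discarded; S is fixed at 10.
P = 2·H - T - 3  [with H=-2, T=2]  = -9
U = max(P, S) + 3  [with P=-9, S=10]  = 13

13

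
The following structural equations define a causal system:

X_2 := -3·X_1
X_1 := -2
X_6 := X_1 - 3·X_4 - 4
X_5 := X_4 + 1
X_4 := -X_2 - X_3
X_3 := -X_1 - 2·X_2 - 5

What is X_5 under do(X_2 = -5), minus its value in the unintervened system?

do(X_2=-5) replaces the equation X_2 := -3·X_1 with the constant X_2 = -5.
X_3 = -X_1 - 2·X_2 - 5  [with X_1=-2, X_2=-5]  = 7
X_4 = -X_2 - X_3  [with X_2=-5, X_3=7]  = -2
X_5 = X_4 + 1  [with X_4=-2]  = -1
Without intervention: X_2 = -3·X_1  [with X_1=-2]  = 6; X_3 = -X_1 - 2·X_2 - 5  [with X_1=-2, X_2=6]  = -15; X_4 = -X_2 - X_3  [with X_2=6, X_3=-15]  = 9; X_5 = X_4 + 1  [with X_4=9]  = 10.
Change = -1 − 10 = -11.

-11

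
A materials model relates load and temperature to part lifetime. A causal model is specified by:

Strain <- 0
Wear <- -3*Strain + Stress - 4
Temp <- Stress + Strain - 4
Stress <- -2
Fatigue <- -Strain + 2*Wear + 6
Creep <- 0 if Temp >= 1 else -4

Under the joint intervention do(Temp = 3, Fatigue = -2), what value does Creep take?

Setting Temp = 3, Fatigue = -2 by intervention discards those variables' equations.
Creep = 0 if Temp >= 1 else -4  [with Temp=3]  = 0

0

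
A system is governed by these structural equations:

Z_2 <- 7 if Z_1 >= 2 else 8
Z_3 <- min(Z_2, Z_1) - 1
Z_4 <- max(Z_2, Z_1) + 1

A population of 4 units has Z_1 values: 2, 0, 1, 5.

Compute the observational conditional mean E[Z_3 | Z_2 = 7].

2.5

Conditioning on Z_2=7 selects the 2 unit(s) with Z_1 ∈ {2, 5}. Their Z_3 values: 1, 4. Mean = 2.5.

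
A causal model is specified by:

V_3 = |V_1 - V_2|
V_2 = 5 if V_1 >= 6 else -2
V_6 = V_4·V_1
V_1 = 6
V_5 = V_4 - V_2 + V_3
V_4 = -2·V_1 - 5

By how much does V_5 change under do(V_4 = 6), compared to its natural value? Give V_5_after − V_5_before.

23

Intervening sets V_4 = 6 and removes its equation (V_4 = -2·V_1 - 5).
V_2 = 5 if V_1 >= 6 else -2  [with V_1=6]  = 5
V_3 = |V_1 - V_2|  [with V_1=6, V_2=5]  = 1
V_5 = V_4 - V_2 + V_3  [with V_4=6, V_2=5, V_3=1]  = 2
Without intervention: V_2 = 5 if V_1 >= 6 else -2  [with V_1=6]  = 5; V_3 = |V_1 - V_2|  [with V_1=6, V_2=5]  = 1; V_4 = -2·V_1 - 5  [with V_1=6]  = -17; V_5 = V_4 - V_2 + V_3  [with V_4=-17, V_2=5, V_3=1]  = -21.
Change = 2 − (-21) = 23.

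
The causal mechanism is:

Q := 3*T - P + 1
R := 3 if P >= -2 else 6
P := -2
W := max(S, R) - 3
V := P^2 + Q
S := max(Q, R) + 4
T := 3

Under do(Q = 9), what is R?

The intervention breaks the incoming arrows to Q: Q := 3*T - P + 1 no longer applies, and Q = 9.
R is not downstream of the intervention, so its value is determined by the original equations.
R = 3 if P >= -2 else 6  [with P=-2]  = 3

3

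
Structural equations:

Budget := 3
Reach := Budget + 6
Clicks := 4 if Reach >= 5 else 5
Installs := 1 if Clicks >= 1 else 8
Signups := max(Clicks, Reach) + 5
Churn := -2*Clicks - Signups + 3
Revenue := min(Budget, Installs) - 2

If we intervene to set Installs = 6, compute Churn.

-19

Under do(Installs=6), the mechanism Installs := 1 if Clicks >= 1 else 8 is discarded; Installs is fixed at 6.
Since Churn is not a descendant of the intervened variable, it is unaffected.
Reach = Budget + 6  [with Budget=3]  = 9
Clicks = 4 if Reach >= 5 else 5  [with Reach=9]  = 4
Signups = max(Clicks, Reach) + 5  [with Clicks=4, Reach=9]  = 14
Churn = -2*Clicks - Signups + 3  [with Clicks=4, Signups=14]  = -19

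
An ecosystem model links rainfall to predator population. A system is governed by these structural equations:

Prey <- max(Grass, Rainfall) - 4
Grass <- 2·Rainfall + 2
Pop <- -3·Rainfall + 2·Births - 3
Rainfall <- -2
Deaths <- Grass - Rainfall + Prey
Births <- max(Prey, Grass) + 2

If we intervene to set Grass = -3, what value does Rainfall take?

-2

Under do(Grass=-3), the mechanism Grass <- 2·Rainfall + 2 is discarded; Grass is fixed at -3.
Rainfall is not downstream of the intervention, so its value is determined by the original equations.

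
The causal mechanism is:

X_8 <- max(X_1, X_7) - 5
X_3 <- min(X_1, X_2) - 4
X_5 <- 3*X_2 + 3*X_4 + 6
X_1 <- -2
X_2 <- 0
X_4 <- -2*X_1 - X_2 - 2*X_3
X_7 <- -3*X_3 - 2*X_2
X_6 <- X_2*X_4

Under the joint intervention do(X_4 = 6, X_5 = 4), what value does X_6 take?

0

The joint intervention fixes X_4 = 6, X_5 = 4, removing each variable's own equation.
X_6 = X_2*X_4  [with X_2=0, X_4=6]  = 0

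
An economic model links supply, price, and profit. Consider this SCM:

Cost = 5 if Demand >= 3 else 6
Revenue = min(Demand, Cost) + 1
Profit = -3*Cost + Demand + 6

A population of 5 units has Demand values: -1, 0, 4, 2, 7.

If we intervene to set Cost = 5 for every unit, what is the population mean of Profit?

The intervention sets Cost=5 in all 5 units regardless of Demand. Recomputing Profit per unit gives -10, -9, -5, -7, -2; average -6.6.

-6.6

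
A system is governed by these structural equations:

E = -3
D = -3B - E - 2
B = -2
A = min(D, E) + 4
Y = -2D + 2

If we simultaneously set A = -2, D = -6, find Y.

14

The joint intervention fixes A = -2, D = -6, removing each variable's own equation.
Y = -2D + 2  [with D=-6]  = 14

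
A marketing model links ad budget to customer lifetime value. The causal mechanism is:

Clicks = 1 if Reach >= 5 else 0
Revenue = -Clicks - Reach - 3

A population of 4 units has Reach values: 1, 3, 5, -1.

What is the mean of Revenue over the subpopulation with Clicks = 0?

-4

E[Revenue|Clicks=0] averages over only the 3 units with Clicks=0 (Reach = 1, 3, -1): Revenue = -4, -6, -2, mean -4.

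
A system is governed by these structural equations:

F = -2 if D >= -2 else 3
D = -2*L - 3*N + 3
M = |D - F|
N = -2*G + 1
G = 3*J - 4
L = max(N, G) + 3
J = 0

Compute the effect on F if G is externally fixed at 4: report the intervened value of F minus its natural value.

-5

Under do(G=4), the mechanism G = 3*J - 4 is discarded; G is fixed at 4.
N = -2*G + 1  [with G=4]  = -7
L = max(N, G) + 3  [with N=-7, G=4]  = 7
D = -2*L - 3*N + 3  [with L=7, N=-7]  = 10
F = -2 if D >= -2 else 3  [with D=10]  = -2
Without intervention: G = 3*J - 4  [with J=0]  = -4; N = -2*G + 1  [with G=-4]  = 9; L = max(N, G) + 3  [with N=9, G=-4]  = 12; D = -2*L - 3*N + 3  [with L=12, N=9]  = -48; F = -2 if D >= -2 else 3  [with D=-48]  = 3.
Change = -2 − 3 = -5.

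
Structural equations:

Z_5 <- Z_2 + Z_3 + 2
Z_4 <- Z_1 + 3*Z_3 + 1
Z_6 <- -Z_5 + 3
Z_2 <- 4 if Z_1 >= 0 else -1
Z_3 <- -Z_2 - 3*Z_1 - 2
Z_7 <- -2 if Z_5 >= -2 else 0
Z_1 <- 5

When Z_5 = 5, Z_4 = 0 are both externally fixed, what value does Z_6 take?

-2

Setting Z_5 = 5, Z_4 = 0 by intervention discards those variables' equations.
Z_6 = -Z_5 + 3  [with Z_5=5]  = -2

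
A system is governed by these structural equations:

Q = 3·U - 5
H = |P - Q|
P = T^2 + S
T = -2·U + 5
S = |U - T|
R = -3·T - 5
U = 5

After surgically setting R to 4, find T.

-5

The intervention breaks the incoming arrows to R: R = -3·T - 5 no longer applies, and R = 4.
Since T is not a descendant of the intervened variable, it is unaffected.
T = -2·U + 5  [with U=5]  = -5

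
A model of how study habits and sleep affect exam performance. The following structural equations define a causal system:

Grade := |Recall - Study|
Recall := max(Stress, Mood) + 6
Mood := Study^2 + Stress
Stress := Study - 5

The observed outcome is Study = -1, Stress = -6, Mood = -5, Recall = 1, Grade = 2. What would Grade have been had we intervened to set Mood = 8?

15

do(Mood=8) replaces the equation Mood := Study^2 + Stress with the constant Mood = 8.
Stress = Study - 5  [with Study=-1]  = -6
Recall = max(Stress, Mood) + 6  [with Stress=-6, Mood=8]  = 14
Grade = |Recall - Study|  [with Recall=14, Study=-1]  = 15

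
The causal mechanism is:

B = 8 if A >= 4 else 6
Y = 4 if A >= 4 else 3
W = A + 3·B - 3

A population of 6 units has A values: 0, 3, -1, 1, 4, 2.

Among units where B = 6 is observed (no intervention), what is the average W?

Conditioning on B=6 selects the 5 unit(s) with A ∈ {0, 3, -1, 1, 2}. Their W values: 15, 18, 14, 16, 17. Mean = 16.

16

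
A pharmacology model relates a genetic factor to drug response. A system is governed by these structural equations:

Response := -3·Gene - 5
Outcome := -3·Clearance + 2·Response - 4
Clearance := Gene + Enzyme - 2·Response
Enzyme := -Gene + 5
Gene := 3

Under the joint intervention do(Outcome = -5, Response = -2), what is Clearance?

Under do(Outcome = -5, Response = -2), each intervened variable's structural equation is replaced by its fixed value.
Enzyme = -Gene + 5  [with Gene=3]  = 2
Clearance = Gene + Enzyme - 2·Response  [with Gene=3, Enzyme=2, Response=-2]  = 9

9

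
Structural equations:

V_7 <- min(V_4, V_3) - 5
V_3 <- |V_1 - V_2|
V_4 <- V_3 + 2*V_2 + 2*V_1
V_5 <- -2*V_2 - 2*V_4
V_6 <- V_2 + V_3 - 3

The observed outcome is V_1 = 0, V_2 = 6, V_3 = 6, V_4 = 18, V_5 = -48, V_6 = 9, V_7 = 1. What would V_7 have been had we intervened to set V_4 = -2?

-7

The intervention breaks the incoming arrows to V_4: V_4 <- V_3 + 2*V_2 + 2*V_1 no longer applies, and V_4 = -2.
V_3 = |V_1 - V_2|  [with V_1=0, V_2=6]  = 6
V_7 = min(V_4, V_3) - 5  [with V_4=-2, V_3=6]  = -7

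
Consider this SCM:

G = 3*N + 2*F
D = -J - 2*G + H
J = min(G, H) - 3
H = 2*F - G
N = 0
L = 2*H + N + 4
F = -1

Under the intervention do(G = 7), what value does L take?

do(G=7) replaces the equation G = 3*N + 2*F with the constant G = 7.
H = 2*F - G  [with F=-1, G=7]  = -9
L = 2*H + N + 4  [with H=-9, N=0]  = -14

-14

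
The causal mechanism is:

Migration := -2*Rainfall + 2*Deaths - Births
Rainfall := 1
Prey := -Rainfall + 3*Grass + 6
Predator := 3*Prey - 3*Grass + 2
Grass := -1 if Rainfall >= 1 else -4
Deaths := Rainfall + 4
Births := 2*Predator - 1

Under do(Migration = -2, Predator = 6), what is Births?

11

Under do(Migration = -2, Predator = 6), each intervened variable's structural equation is replaced by its fixed value.
Births = 2*Predator - 1  [with Predator=6]  = 11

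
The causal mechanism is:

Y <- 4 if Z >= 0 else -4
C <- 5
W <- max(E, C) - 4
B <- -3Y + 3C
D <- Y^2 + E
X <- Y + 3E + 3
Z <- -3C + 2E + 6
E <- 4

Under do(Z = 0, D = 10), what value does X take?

The joint intervention fixes Z = 0, D = 10, removing each variable's own equation.
Y = 4 if Z >= 0 else -4  [with Z=0]  = 4
X = Y + 3E + 3  [with Y=4, E=4]  = 19

19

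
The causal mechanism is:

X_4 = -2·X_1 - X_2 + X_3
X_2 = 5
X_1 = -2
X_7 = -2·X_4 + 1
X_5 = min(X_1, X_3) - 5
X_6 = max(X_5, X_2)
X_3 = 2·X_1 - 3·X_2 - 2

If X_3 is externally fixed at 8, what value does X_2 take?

Under do(X_3=8), the mechanism X_3 = 2·X_1 - 3·X_2 - 2 is discarded; X_3 is fixed at 8.
Since X_2 is not a descendant of the intervened variable, it is unaffected.

5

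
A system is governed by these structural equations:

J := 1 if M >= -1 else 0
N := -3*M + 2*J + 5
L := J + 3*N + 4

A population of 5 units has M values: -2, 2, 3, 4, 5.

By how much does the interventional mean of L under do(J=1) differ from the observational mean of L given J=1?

9.9

Under do(J=1), J's equation is replaced by J=1 for every unit. Per-unit L: 44, 8, -1, -10, -19. Mean = 4.4.
Observing J=1 restricts to units where J's equation naturally yields 1: M ∈ {2, 3, 4, 5}. In that subpopulation L = 8, -1, -10, -19, mean -5.5.
Difference = 4.4 − (-5.5) = 9.9.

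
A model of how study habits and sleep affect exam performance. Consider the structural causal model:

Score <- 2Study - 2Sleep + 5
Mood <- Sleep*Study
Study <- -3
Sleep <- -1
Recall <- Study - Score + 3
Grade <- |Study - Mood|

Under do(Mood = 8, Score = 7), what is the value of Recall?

The joint intervention fixes Mood = 8, Score = 7, removing each variable's own equation.
Recall = Study - Score + 3  [with Study=-3, Score=7]  = -7

-7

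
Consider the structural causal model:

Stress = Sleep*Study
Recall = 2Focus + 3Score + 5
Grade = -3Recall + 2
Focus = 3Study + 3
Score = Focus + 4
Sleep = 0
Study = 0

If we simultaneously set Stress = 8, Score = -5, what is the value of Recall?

-4

Setting Stress = 8, Score = -5 by intervention discards those variables' equations.
Focus = 3Study + 3  [with Study=0]  = 3
Recall = 2Focus + 3Score + 5  [with Focus=3, Score=-5]  = -4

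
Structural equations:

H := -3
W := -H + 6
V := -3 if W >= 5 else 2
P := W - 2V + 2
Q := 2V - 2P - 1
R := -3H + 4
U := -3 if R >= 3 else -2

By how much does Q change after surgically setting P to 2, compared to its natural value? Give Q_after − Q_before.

30

Intervening sets P = 2 and removes its equation (P := W - 2V + 2).
W = -H + 6  [with H=-3]  = 9
V = -3 if W >= 5 else 2  [with W=9]  = -3
Q = 2V - 2P - 1  [with V=-3, P=2]  = -11
Without intervention: W = -H + 6  [with H=-3]  = 9; V = -3 if W >= 5 else 2  [with W=9]  = -3; P = W - 2V + 2  [with W=9, V=-3]  = 17; Q = 2V - 2P - 1  [with V=-3, P=17]  = -41.
Change = -11 − (-41) = 30.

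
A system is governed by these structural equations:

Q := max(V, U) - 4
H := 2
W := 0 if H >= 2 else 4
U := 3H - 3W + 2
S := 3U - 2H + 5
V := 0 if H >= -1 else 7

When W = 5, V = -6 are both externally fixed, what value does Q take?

Setting W = 5, V = -6 by intervention discards those variables' equations.
U = 3H - 3W + 2  [with H=2, W=5]  = -7
Q = max(V, U) - 4  [with V=-6, U=-7]  = -10

-10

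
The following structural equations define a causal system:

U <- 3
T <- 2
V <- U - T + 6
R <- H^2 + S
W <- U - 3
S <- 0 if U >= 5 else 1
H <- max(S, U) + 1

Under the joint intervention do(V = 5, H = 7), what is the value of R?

Under do(V = 5, H = 7), each intervened variable's structural equation is replaced by its fixed value.
S = 0 if U >= 5 else 1  [with U=3]  = 1
R = H^2 + S  [with H=7, S=1]  = 50

50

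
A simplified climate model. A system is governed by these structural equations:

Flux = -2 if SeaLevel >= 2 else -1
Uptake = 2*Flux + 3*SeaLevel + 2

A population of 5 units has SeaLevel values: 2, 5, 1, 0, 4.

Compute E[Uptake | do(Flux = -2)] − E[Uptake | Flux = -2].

Under do(Flux=-2), Flux's equation is replaced by Flux=-2 for every unit. Per-unit Uptake: 4, 13, 1, -2, 10. Mean = 5.2.
Conditioning on Flux=-2 selects the 3 unit(s) with SeaLevel ∈ {2, 5, 4}. Their Uptake values: 4, 13, 10. Mean = 9.
Difference = 5.2 − 9 = -3.8.

-3.8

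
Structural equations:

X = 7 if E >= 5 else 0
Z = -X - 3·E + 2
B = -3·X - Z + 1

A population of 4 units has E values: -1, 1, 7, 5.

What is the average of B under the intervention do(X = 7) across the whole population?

The intervention sets X=7 in all 4 units regardless of E. Recomputing B per unit gives -18, -12, 6, 0; average -6.

-6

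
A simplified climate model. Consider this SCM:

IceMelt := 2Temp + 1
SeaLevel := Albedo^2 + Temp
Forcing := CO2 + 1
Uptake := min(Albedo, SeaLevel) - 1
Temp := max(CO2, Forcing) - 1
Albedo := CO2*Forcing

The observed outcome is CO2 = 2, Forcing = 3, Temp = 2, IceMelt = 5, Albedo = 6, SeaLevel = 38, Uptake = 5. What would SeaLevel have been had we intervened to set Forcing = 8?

263

Under do(Forcing=8), the mechanism Forcing := CO2 + 1 is discarded; Forcing is fixed at 8.
Temp = max(CO2, Forcing) - 1  [with CO2=2, Forcing=8]  = 7
Albedo = CO2*Forcing  [with CO2=2, Forcing=8]  = 16
SeaLevel = Albedo^2 + Temp  [with Albedo=16, Temp=7]  = 263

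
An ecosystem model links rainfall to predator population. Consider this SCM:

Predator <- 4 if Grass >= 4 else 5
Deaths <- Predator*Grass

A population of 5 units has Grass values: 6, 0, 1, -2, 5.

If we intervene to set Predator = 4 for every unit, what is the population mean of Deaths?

8

Every unit gets Predator=4 under the intervention. Deaths values become 24, 0, 4, -8, 20; E[Deaths|do(Predator=4)] = 8.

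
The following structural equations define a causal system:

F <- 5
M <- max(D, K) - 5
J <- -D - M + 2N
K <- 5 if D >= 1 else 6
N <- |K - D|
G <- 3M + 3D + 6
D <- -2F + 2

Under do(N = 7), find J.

Under do(N=7), the mechanism N <- |K - D| is discarded; N is fixed at 7.
D = -2F + 2  [with F=5]  = -8
K = 5 if D >= 1 else 6  [with D=-8]  = 6
M = max(D, K) - 5  [with D=-8, K=6]  = 1
J = -D - M + 2N  [with D=-8, M=1, N=7]  = 21

21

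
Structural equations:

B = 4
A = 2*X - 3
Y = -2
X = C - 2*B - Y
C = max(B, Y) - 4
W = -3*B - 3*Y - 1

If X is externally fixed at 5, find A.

7

The intervention breaks the incoming arrows to X: X = C - 2*B - Y no longer applies, and X = 5.
A = 2*X - 3  [with X=5]  = 7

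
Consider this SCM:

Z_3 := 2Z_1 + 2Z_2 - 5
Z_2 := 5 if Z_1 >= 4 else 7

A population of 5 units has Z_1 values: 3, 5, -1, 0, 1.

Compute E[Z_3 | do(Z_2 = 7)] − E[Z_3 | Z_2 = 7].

do(Z_2=7) breaks Z_2's dependence on Z_1. With Z_2=7 fixed, Z_3 across the units is 15, 19, 7, 9, 11, mean 12.2.
E[Z_3|Z_2=7] averages over only the 4 units with Z_2=7 (Z_1 = 3, -1, 0, 1): Z_3 = 15, 7, 9, 11, mean 10.5.
Difference = 12.2 − 10.5 = 1.7.

1.7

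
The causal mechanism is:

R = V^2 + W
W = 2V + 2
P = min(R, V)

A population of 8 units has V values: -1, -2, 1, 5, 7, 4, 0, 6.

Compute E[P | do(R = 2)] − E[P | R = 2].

Every unit gets R=2 under the intervention. P values become -1, -2, 1, 2, 2, 2, 0, 2; E[P|do(R=2)] = 0.75.
E[P|R=2] averages over only the 2 units with R=2 (V = -2, 0): P = -2, 0, mean -1.
Difference = 0.75 − (-1) = 1.75.

1.75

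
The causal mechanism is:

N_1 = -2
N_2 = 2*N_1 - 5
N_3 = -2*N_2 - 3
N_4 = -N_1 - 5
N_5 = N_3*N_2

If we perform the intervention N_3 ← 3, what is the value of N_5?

-27

do(N_3=3) replaces the equation N_3 = -2*N_2 - 3 with the constant N_3 = 3.
N_2 = 2*N_1 - 5  [with N_1=-2]  = -9
N_5 = N_3*N_2  [with N_3=3, N_2=-9]  = -27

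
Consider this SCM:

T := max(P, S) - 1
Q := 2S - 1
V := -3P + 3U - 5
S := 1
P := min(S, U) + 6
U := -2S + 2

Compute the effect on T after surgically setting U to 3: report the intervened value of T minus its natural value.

1

Under do(U=3), the mechanism U := -2S + 2 is discarded; U is fixed at 3.
P = min(S, U) + 6  [with S=1, U=3]  = 7
T = max(P, S) - 1  [with P=7, S=1]  = 6
Without intervention: U = -2S + 2  [with S=1]  = 0; P = min(S, U) + 6  [with S=1, U=0]  = 6; T = max(P, S) - 1  [with P=6, S=1]  = 5.
Change = 6 − 5 = 1.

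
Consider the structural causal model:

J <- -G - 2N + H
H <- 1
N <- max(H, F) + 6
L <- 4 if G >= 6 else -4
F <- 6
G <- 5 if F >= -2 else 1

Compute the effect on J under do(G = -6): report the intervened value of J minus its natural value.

The intervention breaks the incoming arrows to G: G <- 5 if F >= -2 else 1 no longer applies, and G = -6.
N = max(H, F) + 6  [with H=1, F=6]  = 12
J = -G - 2N + H  [with G=-6, N=12, H=1]  = -17
Without intervention: G = 5 if F >= -2 else 1  [with F=6]  = 5; N = max(H, F) + 6  [with H=1, F=6]  = 12; J = -G - 2N + H  [with G=5, N=12, H=1]  = -28.
Change = -17 − (-28) = 11.

11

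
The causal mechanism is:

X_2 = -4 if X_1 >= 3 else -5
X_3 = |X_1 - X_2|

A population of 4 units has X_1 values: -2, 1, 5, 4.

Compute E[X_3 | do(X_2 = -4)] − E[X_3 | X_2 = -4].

-2.5

Every unit gets X_2=-4 under the intervention. X_3 values become 2, 5, 9, 8; E[X_3|do(X_2=-4)] = 6.
E[X_3|X_2=-4] averages over only the 2 units with X_2=-4 (X_1 = 5, 4): X_3 = 9, 8, mean 8.5.
Difference = 6 − 8.5 = -2.5.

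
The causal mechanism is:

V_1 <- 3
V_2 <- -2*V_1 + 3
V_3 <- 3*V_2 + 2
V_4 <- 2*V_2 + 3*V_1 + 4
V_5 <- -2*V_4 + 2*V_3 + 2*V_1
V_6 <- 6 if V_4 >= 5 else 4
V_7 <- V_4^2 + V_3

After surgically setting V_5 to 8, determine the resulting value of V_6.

The intervention breaks the incoming arrows to V_5: V_5 <- -2*V_4 + 2*V_3 + 2*V_1 no longer applies, and V_5 = 8.
Since V_6 is not a descendant of the intervened variable, it is unaffected.
V_2 = -2*V_1 + 3  [with V_1=3]  = -3
V_4 = 2*V_2 + 3*V_1 + 4  [with V_2=-3, V_1=3]  = 7
V_6 = 6 if V_4 >= 5 else 4  [with V_4=7]  = 6

6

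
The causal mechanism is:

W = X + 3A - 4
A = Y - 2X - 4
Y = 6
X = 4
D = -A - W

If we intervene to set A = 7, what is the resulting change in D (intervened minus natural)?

do(A=7) replaces the equation A = Y - 2X - 4 with the constant A = 7.
W = X + 3A - 4  [with X=4, A=7]  = 21
D = -A - W  [with A=7, W=21]  = -28
Without intervention: A = Y - 2X - 4  [with Y=6, X=4]  = -6; W = X + 3A - 4  [with X=4, A=-6]  = -18; D = -A - W  [with A=-6, W=-18]  = 24.
Change = -28 − 24 = -52.

-52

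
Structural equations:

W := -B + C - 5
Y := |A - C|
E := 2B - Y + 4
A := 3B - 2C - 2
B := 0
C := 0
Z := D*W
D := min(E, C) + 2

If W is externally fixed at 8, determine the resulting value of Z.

Intervening sets W = 8 and removes its equation (W := -B + C - 5).
A = 3B - 2C - 2  [with B=0, C=0]  = -2
Y = |A - C|  [with A=-2, C=0]  = 2
E = 2B - Y + 4  [with B=0, Y=2]  = 2
D = min(E, C) + 2  [with E=2, C=0]  = 2
Z = D*W  [with D=2, W=8]  = 16

16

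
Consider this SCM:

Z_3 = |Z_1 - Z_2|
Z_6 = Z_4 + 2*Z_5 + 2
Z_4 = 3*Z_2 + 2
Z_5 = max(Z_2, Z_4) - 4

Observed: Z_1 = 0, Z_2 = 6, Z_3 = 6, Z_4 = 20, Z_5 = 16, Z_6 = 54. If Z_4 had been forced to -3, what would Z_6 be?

Under do(Z_4=-3), the mechanism Z_4 = 3*Z_2 + 2 is discarded; Z_4 is fixed at -3.
Z_5 = max(Z_2, Z_4) - 4  [with Z_2=6, Z_4=-3]  = 2
Z_6 = Z_4 + 2*Z_5 + 2  [with Z_4=-3, Z_5=2]  = 3

3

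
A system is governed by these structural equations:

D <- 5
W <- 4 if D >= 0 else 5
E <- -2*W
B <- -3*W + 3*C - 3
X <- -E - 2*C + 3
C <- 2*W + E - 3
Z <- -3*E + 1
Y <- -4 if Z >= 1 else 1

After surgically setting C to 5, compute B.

The intervention breaks the incoming arrows to C: C <- 2*W + E - 3 no longer applies, and C = 5.
W = 4 if D >= 0 else 5  [with D=5]  = 4
B = -3*W + 3*C - 3  [with W=4, C=5]  = 0

0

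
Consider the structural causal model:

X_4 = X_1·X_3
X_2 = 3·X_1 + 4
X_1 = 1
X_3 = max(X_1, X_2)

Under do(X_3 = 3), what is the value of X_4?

The intervention breaks the incoming arrows to X_3: X_3 = max(X_1, X_2) no longer applies, and X_3 = 3.
X_4 = X_1·X_3  [with X_1=1, X_3=3]  = 3

3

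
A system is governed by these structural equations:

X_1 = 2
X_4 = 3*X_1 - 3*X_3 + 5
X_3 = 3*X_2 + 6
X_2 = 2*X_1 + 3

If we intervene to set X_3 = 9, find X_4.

The intervention breaks the incoming arrows to X_3: X_3 = 3*X_2 + 6 no longer applies, and X_3 = 9.
X_4 = 3*X_1 - 3*X_3 + 5  [with X_1=2, X_3=9]  = -16

-16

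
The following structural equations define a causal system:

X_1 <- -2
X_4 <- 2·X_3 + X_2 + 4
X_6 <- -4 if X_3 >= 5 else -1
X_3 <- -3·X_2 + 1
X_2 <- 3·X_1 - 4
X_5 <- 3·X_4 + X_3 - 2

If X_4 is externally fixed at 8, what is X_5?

Intervening sets X_4 = 8 and removes its equation (X_4 <- 2·X_3 + X_2 + 4).
X_2 = 3·X_1 - 4  [with X_1=-2]  = -10
X_3 = -3·X_2 + 1  [with X_2=-10]  = 31
X_5 = 3·X_4 + X_3 - 2  [with X_4=8, X_3=31]  = 53

53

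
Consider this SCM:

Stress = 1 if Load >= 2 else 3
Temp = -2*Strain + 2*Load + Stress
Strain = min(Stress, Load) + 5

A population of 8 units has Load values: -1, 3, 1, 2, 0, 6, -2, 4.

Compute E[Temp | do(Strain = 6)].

-6.75

Under do(Strain=6), Strain's equation is replaced by Strain=6 for every unit. Per-unit Temp: -11, -5, -7, -7, -9, 1, -13, -3. Mean = -6.75.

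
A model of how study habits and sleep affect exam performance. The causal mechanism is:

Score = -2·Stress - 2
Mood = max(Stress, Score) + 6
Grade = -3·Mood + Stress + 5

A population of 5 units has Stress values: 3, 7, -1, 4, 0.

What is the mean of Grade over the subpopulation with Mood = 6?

Observing Mood=6 restricts to units where Mood's equation naturally yields 6: Stress ∈ {-1, 0}. In that subpopulation Grade = -14, -13, mean -13.5.

-13.5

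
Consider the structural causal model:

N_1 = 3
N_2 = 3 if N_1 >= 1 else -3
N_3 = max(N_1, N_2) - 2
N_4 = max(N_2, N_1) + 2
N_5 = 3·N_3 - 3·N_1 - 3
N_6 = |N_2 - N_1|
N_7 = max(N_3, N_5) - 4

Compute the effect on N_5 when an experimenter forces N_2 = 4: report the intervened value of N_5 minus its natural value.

3

do(N_2=4) replaces the equation N_2 = 3 if N_1 >= 1 else -3 with the constant N_2 = 4.
N_3 = max(N_1, N_2) - 2  [with N_1=3, N_2=4]  = 2
N_5 = 3·N_3 - 3·N_1 - 3  [with N_3=2, N_1=3]  = -6
Without intervention: N_2 = 3 if N_1 >= 1 else -3  [with N_1=3]  = 3; N_3 = max(N_1, N_2) - 2  [with N_1=3, N_2=3]  = 1; N_5 = 3·N_3 - 3·N_1 - 3  [with N_3=1, N_1=3]  = -9.
Change = -6 − (-9) = 3.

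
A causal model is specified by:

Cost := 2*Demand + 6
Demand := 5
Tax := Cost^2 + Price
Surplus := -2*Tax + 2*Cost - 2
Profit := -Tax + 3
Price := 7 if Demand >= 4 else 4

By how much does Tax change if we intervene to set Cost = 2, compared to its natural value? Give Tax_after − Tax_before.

The intervention breaks the incoming arrows to Cost: Cost := 2*Demand + 6 no longer applies, and Cost = 2.
Price = 7 if Demand >= 4 else 4  [with Demand=5]  = 7
Tax = Cost^2 + Price  [with Cost=2, Price=7]  = 11
Without intervention: Price = 7 if Demand >= 4 else 4  [with Demand=5]  = 7; Cost = 2*Demand + 6  [with Demand=5]  = 16; Tax = Cost^2 + Price  [with Cost=16, Price=7]  = 263.
Change = 11 − 263 = -252.

-252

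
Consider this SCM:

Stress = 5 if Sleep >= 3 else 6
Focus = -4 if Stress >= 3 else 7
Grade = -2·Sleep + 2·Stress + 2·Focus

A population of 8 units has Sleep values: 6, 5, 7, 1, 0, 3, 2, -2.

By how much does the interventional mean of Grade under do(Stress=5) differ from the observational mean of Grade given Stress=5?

Every unit gets Stress=5 under the intervention. Grade values become -10, -8, -12, 0, 2, -4, -2, 6; E[Grade|do(Stress=5)] = -3.5.
Conditioning on Stress=5 selects the 4 unit(s) with Sleep ∈ {6, 5, 7, 3}. Their Grade values: -10, -8, -12, -4. Mean = -8.5.
Difference = -3.5 − (-8.5) = 5.

5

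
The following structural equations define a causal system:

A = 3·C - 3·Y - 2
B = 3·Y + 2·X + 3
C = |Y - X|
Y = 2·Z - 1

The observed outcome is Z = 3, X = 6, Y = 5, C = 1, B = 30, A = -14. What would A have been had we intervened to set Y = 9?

The intervention breaks the incoming arrows to Y: Y = 2·Z - 1 no longer applies, and Y = 9.
C = |Y - X|  [with Y=9, X=6]  = 3
A = 3·C - 3·Y - 2  [with C=3, Y=9]  = -20

-20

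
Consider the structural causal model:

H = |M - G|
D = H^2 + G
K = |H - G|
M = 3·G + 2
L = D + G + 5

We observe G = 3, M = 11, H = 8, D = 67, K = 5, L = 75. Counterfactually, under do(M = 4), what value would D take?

Under do(M=4), the mechanism M = 3·G + 2 is discarded; M is fixed at 4.
H = |M - G|  [with M=4, G=3]  = 1
D = H^2 + G  [with H=1, G=3]  = 4

4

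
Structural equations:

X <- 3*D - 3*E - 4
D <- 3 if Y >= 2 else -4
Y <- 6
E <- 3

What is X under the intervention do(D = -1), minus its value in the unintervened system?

The intervention breaks the incoming arrows to D: D <- 3 if Y >= 2 else -4 no longer applies, and D = -1.
X = 3*D - 3*E - 4  [with D=-1, E=3]  = -16
Without intervention: D = 3 if Y >= 2 else -4  [with Y=6]  = 3; X = 3*D - 3*E - 4  [with D=3, E=3]  = -4.
Change = -16 − (-4) = -12.

-12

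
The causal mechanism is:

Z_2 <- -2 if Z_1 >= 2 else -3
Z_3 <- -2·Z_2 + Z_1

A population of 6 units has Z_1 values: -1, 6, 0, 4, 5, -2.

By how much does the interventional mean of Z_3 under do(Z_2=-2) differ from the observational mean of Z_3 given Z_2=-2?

-3

Every unit gets Z_2=-2 under the intervention. Z_3 values become 3, 10, 4, 8, 9, 2; E[Z_3|do(Z_2=-2)] = 6.
Observing Z_2=-2 restricts to units where Z_2's equation naturally yields -2: Z_1 ∈ {6, 4, 5}. In that subpopulation Z_3 = 10, 8, 9, mean 9.
Difference = 6 − 9 = -3.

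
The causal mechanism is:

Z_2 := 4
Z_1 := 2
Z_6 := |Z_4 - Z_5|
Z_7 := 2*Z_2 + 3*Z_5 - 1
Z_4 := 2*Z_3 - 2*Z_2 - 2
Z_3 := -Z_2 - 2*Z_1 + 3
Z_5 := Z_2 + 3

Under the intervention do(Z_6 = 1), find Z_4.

-20

do(Z_6=1) replaces the equation Z_6 := |Z_4 - Z_5| with the constant Z_6 = 1.
No directed path runs from Z_6 to Z_4, so Z_4 keeps its natural value.
Z_3 = -Z_2 - 2*Z_1 + 3  [with Z_2=4, Z_1=2]  = -5
Z_4 = 2*Z_3 - 2*Z_2 - 2  [with Z_3=-5, Z_2=4]  = -20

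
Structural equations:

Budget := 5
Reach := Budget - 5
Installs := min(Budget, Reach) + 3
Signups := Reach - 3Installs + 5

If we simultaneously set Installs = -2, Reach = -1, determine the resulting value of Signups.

10

The joint intervention fixes Installs = -2, Reach = -1, removing each variable's own equation.
Signups = Reach - 3Installs + 5  [with Reach=-1, Installs=-2]  = 10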